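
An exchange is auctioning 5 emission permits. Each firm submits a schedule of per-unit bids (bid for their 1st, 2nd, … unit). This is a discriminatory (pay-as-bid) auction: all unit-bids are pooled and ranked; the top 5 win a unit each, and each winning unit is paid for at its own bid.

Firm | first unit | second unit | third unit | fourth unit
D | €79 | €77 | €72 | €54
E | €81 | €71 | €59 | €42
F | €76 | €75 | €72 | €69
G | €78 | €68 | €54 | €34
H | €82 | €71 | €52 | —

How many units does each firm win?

D 2, E 1, G 1, H 1

All unit-bids, highest first — top 5: 82 (H-1), 81 (E-1), 79 (D-1), 78 (G-1), 77 (D-2)
Next rejected bid: €76 (not a price — pay-as-bid).
Allocation: D 2, E 1, G 1, H 1.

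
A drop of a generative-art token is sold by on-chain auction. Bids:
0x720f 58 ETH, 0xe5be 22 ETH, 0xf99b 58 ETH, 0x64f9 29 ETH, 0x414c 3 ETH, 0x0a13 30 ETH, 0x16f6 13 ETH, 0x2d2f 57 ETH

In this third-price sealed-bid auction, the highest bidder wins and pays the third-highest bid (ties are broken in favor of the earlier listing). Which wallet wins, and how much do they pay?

0x720f pays 57 ETH

Sorting bids: 58 (0x720f) > 58 (0xf99b) > 57 (0x2d2f) > 30 (0x0a13) > 29 (0x64f9) > 22 (0xe5be) > …
0x720f and 0xf99b tie at 58 ETH; tie-break gives it to 0x720f.
0x720f is highest; pays the third-highest bid, 57 ETH.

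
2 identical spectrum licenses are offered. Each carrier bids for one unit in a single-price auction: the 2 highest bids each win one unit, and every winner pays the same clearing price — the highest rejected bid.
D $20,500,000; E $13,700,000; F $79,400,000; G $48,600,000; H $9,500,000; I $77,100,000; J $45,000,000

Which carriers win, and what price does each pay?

F, I; each pays $48,600,000

Ordering the bids: 79,400,000 (F), 77,100,000 (I), 48,600,000 (G), 45,000,000 (J), …
The 2 highest are F, I.
First losing bid is G's $48,600,000, which sets the uniform price.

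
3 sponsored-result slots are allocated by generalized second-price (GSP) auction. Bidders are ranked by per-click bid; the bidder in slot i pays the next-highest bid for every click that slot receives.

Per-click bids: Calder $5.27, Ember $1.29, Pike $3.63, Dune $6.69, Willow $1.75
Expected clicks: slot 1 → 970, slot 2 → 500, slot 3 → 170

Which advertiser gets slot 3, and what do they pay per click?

Pike; $1.75 per click

Ranked by bid: $6.69 (Dune) > $5.27 (Calder) > $3.63 (Pike) > $1.75 (Willow) > …
Slot 3 goes to the third-ranked bidder, Pike, who pays the next bid down: $1.75/click.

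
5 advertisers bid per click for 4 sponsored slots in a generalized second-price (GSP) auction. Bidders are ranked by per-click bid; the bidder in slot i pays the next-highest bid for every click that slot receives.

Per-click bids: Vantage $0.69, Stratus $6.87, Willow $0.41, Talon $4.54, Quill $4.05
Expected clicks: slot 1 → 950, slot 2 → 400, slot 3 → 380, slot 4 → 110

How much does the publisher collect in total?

Ranked by bid: $6.87 (Stratus) > $4.54 (Talon) > $4.05 (Quill) > $0.69 (Vantage) > $0.41 (Willow)
Slot 1: Stratus pays $4.54 × 950 = $4313.00
Slot 2: Talon pays $4.05 × 400 = $1620.00
Slot 3: Quill pays $0.69 × 380 = $262.20
Slot 4: Vantage pays $0.41 × 110 = $45.10
Total = $6240.30

Total revenue: $6240.30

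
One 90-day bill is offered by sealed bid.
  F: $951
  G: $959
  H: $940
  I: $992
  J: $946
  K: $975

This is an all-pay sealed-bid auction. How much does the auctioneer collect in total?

Total revenue: $5,763

All-pay sealed-bid auction: the highest bidder wins the item, but every bidder pays their own bid.
Sorting bids: 992 (I) > 975 (K) > 959 (G) > 951 (F) > 946 (J) > 940 (H)
Every bidder forfeits their bid regardless of winning.
Revenue = 951 + 959 + 940 + 992 + 946 + 975 = $5,763.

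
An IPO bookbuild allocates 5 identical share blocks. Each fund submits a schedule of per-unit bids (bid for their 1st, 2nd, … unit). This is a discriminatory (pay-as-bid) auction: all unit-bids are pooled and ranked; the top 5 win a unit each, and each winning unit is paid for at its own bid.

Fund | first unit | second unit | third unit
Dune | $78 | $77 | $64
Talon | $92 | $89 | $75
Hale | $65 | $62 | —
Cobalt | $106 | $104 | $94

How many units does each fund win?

Merging the schedules and taking the best 5: 106 (Cobalt-1), 104 (Cobalt-2), 94 (Cobalt-3), 92 (Talon-1), 89 (Talon-2)
Next rejected bid: $78 (not a price — pay-as-bid).
Allocation: Cobalt 3, Talon 2.

Cobalt 3, Talon 2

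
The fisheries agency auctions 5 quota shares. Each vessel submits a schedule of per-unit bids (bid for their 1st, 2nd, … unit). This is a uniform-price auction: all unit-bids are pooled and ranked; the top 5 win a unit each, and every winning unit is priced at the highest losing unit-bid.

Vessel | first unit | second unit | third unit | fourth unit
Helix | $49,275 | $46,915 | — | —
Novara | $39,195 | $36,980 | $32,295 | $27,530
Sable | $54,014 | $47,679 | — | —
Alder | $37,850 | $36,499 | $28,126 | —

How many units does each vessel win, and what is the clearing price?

Helix 2, Novara 1, Sable 2; clearing price $37,850

Merging the schedules and taking the best 5: 54,014 (Sable-1), 49,275 (Helix-1), 47,679 (Sable-2), 46,915 (Helix-2), 39,195 (Novara-1)
Highest rejected unit-bid = $37,850.
Allocation: Helix 2, Novara 1, Sable 2.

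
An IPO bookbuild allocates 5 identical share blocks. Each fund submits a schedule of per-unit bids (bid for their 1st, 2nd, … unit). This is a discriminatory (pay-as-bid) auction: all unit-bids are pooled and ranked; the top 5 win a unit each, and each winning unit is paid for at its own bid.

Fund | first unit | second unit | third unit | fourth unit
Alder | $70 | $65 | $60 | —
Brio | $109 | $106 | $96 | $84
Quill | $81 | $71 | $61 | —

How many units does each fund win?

All unit-bids, highest first — top 5: 109 (Brio-1), 106 (Brio-2), 96 (Brio-3), 84 (Brio-4), 81 (Quill-1)
Next rejected bid: $71 (not a price — pay-as-bid).
Allocation: Brio 4, Quill 1.

Brio 4, Quill 1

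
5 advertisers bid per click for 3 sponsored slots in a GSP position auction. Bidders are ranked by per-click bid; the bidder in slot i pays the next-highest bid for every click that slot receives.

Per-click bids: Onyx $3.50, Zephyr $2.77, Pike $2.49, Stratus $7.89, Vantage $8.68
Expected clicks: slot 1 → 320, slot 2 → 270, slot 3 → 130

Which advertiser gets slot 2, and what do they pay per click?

Stratus; $3.50 per click

Ranked by bid: $8.68 (Vantage) > $7.89 (Stratus) > $3.50 (Onyx) > $2.77 (Zephyr) > …
Slot 2 goes to the second-ranked bidder, Stratus, who pays the next bid down: $3.50/click.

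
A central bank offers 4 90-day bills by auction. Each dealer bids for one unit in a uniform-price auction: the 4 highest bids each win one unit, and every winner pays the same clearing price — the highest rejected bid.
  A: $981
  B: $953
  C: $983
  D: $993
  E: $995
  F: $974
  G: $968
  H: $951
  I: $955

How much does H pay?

H pays $0

Bids ranked high→low: 995 (E), 993 (D), 983 (C), 981 (A), 974 (F), 968 (G), …
The 4 highest are E, D, C, A.
Clearing price = highest rejected bid = $974.
H does not win → pays $0.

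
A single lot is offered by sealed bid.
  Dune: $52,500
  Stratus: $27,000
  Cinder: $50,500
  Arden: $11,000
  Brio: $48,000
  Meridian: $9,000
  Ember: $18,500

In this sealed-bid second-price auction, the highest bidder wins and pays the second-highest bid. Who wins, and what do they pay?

Dune pays $50,500

Rule: the highest bidder wins and pays the second-highest bid.
Bids in order: 52,500 (Dune) > 50,500 (Cinder) > 48,000 (Brio) > 27,000 (Stratus) > 18,500 (Ember) > 11,000 (Arden) > …
Dune is highest; pays the second-highest bid, $50,500.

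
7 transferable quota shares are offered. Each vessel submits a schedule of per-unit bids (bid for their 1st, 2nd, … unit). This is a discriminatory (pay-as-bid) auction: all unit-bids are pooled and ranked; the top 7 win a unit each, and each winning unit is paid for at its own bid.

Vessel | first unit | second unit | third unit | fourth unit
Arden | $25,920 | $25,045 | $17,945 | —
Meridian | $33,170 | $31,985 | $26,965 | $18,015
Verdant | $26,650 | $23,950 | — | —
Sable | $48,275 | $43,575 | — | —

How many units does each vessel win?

Arden 1, Meridian 3, Sable 2, Verdant 1

Merging the schedules and taking the best 7: 48,275 (Sable-1), 43,575 (Sable-2), 33,170 (Meridian-1), 31,985 (Meridian-2), 26,965 (Meridian-3), 26,650 (Verdant-1), 25,920 (Arden-1)
Next rejected bid: $25,045 (not a price — pay-as-bid).
Allocation: Arden 1, Meridian 3, Sable 2, Verdant 1.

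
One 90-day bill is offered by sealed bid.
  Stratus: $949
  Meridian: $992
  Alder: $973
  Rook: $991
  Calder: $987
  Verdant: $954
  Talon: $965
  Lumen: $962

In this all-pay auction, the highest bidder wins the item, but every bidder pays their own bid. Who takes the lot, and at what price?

Bids in order: 992 (Meridian) > 991 (Rook) > 987 (Calder) > 973 (Alder) > 965 (Talon) > 962 (Lumen) > …
Meridian wins with the top bid; all bids are sunk regardless.

Meridian pays $992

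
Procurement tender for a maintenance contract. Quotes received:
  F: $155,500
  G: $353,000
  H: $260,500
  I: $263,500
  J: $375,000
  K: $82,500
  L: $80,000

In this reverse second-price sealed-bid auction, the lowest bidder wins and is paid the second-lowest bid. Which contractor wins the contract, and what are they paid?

Rule: the lowest bidder wins and is paid the second-lowest bid.
Bids in order: 80,000 (L) < 82,500 (K) < 155,500 (F) < 260,500 (H) < 263,500 (I) < 353,000 (G) < …
L is lowest; is paid the second-lowest bid, $82,500.

L is paid $82,500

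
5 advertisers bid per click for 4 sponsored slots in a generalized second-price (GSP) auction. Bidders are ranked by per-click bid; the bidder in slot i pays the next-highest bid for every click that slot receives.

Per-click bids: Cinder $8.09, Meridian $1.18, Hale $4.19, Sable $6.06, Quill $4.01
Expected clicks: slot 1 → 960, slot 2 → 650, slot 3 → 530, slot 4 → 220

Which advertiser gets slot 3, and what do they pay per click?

Ranked by bid: $8.09 (Cinder) > $6.06 (Sable) > $4.19 (Hale) > $4.01 (Quill) > $1.18 (Meridian)
Slot 3 goes to the third-ranked bidder, Hale, who pays the next bid down: $4.01/click.

Hale; $4.01 per click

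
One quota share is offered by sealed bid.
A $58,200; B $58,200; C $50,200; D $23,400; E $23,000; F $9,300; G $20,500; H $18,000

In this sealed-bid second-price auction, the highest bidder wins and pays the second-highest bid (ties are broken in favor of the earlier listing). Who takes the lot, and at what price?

A pays $58,200

Rule: the highest bidder wins and pays the second-highest bid.
Bids ranked: 58,200 (A) > 58,200 (B) > 50,200 (C) > 23,400 (D) > 23,000 (E) > 20,500 (G) > …
A and B tie at $58,200; tie-break gives it to A.
Second-price: A pays B's bid of $58,200.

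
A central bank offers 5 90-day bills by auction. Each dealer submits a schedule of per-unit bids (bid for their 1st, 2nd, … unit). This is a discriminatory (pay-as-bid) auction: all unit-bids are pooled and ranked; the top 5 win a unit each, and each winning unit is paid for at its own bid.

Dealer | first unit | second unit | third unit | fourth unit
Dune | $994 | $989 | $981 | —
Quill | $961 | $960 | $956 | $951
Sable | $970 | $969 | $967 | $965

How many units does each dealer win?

All unit-bids, highest first — top 5: 994 (Dune-1), 989 (Dune-2), 981 (Dune-3), 970 (Sable-1), 969 (Sable-2)
Next rejected bid: $967 (not a price — pay-as-bid).
Allocation: Dune 3, Sable 2.

Dune 3, Sable 2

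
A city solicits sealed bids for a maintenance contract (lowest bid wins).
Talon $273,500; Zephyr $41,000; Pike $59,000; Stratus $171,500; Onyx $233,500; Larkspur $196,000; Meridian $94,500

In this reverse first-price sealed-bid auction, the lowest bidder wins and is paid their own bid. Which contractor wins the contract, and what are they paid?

Rule: the lowest bidder wins and is paid their own bid.
Bids ranked: 41,000 (Zephyr) < 59,000 (Pike) < 94,500 (Meridian) < 171,500 (Stratus) < 196,000 (Larkspur) < 233,500 (Onyx) < …
Zephyr has the lowest bid and is paid exactly that: $41,000.

Zephyr is paid $41,000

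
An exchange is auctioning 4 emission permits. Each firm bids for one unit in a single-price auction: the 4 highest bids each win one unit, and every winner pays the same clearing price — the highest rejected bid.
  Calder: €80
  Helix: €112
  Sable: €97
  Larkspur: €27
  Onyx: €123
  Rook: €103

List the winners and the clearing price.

Bids ranked high→low: 123 (Onyx), 112 (Helix), 103 (Rook), 97 (Sable), 80 (Calder), 27 (Larkspur)
The 4 highest are Onyx, Helix, Rook, Sable.
First losing bid is Calder's €80, which sets the uniform price.

Onyx, Helix, Rook, Sable; each pays €80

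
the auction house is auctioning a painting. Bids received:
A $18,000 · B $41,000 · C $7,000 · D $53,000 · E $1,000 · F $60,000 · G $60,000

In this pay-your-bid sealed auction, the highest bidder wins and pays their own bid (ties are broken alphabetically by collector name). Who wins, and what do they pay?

Rule: the highest bidder wins and pays their own bid.
Sorting bids: 60,000 (F) > 60,000 (G) > 53,000 (D) > 41,000 (B) > 18,000 (A) > 7,000 (C) > …
Tie at $60,000 → F wins by tie-break.
First-price: F pays what they bid, $60,000.

F pays $60,000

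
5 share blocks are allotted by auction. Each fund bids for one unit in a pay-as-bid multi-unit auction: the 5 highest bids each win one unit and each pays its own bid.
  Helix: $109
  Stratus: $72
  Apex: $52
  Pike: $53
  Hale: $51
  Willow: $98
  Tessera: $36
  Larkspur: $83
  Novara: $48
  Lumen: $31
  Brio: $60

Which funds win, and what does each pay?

Helix $109, Willow $98, Larkspur $83, Stratus $72, Brio $60

Sorting: 109 (Helix), 98 (Willow), 83 (Larkspur), 72 (Stratus), 60 (Brio), 53 (Pike), 52 (Apex), …
The 5 highest are Helix, Willow, Larkspur, Stratus, Brio.
Each winner pays its own bid: Helix $109, Willow $98, Larkspur $83, Stratus $72, Brio $60.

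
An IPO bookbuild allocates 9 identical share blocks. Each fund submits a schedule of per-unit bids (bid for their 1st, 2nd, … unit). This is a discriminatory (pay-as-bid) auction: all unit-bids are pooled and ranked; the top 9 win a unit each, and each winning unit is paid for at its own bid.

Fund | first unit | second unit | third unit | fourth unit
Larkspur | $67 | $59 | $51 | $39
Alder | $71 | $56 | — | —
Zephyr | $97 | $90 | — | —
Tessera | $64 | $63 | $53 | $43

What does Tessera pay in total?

Tessera pays $180

Pooled unit-bids ranked (top 9): 97 (Zephyr-1), 90 (Zephyr-2), 71 (Alder-1), 67 (Larkspur-1), 64 (Tessera-1), 63 (Tessera-2), 59 (Larkspur-2), 56 (Alder-2), 53 (Tessera-3)
Next rejected bid: $51 (not a price — pay-as-bid).
Tessera's winning unit-bids: 64 + 63 + 53 = $180.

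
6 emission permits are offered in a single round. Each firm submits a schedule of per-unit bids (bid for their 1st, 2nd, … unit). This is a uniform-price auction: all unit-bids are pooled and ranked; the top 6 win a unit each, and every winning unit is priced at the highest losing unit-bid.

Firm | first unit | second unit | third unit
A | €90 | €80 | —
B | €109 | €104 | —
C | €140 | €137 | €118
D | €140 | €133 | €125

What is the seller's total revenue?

Total revenue: €654

Pooled unit-bids ranked (top 6): 140 (C-1), 140 (D-1), 137 (C-2), 133 (D-2), 125 (D-3), 118 (C-3)
First bid not allocated: €109.
Allocation: C 3, D 3. Every unit priced at €109.
Revenue = 6 × 109 = €654.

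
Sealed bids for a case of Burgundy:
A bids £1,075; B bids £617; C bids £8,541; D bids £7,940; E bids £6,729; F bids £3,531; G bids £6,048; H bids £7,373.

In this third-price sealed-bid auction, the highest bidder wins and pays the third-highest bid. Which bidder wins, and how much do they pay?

Rule: the highest bidder wins and pays the third-highest bid.
Bids in order: 8,541 (C) > 7,940 (D) > 7,373 (H) > 6,729 (E) > 6,048 (G) > 3,531 (F) > …
C wins; payment is bid #3 in the ranking = £7,373.

C pays £7,373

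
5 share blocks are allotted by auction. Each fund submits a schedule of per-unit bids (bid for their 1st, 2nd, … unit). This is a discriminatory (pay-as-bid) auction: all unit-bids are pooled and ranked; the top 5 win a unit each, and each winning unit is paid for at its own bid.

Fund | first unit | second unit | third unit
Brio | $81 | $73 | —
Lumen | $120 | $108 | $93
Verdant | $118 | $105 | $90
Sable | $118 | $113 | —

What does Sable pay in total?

All unit-bids, highest first — top 5: 120 (Lumen-1), 118 (Verdant-1), 118 (Sable-1), 113 (Sable-2), 108 (Lumen-2)
Next rejected bid: $105 (not a price — pay-as-bid).
Sable's winning unit-bids: 118 + 113 = $231.

Sable pays $231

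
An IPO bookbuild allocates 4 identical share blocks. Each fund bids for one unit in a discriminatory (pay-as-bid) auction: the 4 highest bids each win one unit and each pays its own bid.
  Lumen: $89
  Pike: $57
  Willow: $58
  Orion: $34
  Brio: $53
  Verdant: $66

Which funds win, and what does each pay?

Sorting: 89 (Lumen), 66 (Verdant), 58 (Willow), 57 (Pike), 53 (Brio), 34 (Orion)
Top 4: Lumen, Verdant, Willow, Pike.
Each winner pays its own bid: Lumen $89, Verdant $66, Willow $58, Pike $57.

Lumen $89, Verdant $66, Willow $58, Pike $57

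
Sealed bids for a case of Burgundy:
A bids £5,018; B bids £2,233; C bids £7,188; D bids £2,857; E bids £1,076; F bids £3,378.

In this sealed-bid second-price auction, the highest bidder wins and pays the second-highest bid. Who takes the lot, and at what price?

C pays £5,018

Sorting bids: 7,188 (C) > 5,018 (A) > 3,378 (F) > 2,857 (D) > 2,233 (B) > 1,076 (E)
C wins with the highest bid; price is set by the runner-up at £5,018.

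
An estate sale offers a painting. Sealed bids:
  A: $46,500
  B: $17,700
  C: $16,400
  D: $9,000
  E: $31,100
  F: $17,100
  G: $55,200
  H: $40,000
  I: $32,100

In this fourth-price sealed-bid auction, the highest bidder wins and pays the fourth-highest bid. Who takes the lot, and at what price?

Sorting bids: 55,200 (G) > 46,500 (A) > 40,000 (H) > 32,100 (I) > 31,100 (E) > 17,700 (B) > …
G wins; payment is bid #4 in the ranking = $32,100.

G pays $32,100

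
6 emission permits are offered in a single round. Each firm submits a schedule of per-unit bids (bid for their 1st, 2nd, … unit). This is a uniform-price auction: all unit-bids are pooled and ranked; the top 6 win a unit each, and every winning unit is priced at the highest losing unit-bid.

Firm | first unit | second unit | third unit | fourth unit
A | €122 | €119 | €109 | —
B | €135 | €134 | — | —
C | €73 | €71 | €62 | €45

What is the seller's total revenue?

Pooled unit-bids ranked (top 6): 135 (B-1), 134 (B-2), 122 (A-1), 119 (A-2), 109 (A-3), 73 (C-1)
Highest rejected unit-bid = €71.
Allocation: A 3, B 2, C 1. Every unit priced at €71.
Revenue = 6 × 71 = €426.

Total revenue: €426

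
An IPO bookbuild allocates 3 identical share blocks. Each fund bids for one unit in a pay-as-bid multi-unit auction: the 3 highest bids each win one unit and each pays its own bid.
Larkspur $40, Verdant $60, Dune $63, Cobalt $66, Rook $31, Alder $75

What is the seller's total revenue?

Total revenue: $204

Sorting: 75 (Alder), 66 (Cobalt), 63 (Dune), 60 (Verdant), 40 (Larkspur), …
Top 3: Alder, Cobalt, Dune.
Total revenue = 75 + 66 + 63 = $204.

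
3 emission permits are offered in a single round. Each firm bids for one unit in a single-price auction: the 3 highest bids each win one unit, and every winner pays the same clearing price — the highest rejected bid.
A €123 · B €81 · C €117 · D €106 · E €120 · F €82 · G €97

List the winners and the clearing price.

Bids ranked high→low: 123 (A), 120 (E), 117 (C), 106 (D), 97 (G), …
Top 3: A, E, C.
Highest unsuccessful bid: €106 → clearing price.

A, E, C; each pays €106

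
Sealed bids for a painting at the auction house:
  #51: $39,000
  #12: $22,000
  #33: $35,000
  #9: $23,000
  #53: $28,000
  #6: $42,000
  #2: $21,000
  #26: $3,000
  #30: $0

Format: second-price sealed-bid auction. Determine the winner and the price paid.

#6 pays $39,000

Bids in order: 42,000 (#6) > 39,000 (#51) > 35,000 (#33) > 28,000 (#53) > 23,000 (#9) > 22,000 (#12) > …
#6 is highest; pays the second-highest bid, $39,000.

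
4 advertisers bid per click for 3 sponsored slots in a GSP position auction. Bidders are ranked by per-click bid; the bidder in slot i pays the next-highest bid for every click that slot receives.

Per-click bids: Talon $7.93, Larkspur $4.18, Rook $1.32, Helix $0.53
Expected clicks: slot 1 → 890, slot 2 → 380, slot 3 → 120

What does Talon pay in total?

Ranked by bid: $7.93 (Talon) > $4.18 (Larkspur) > $1.32 (Rook) > $0.53 (Helix)
Talon holds slot 1 → pays next bid $4.18 × 890 clicks = $3720.20.

Talon pays $3720.20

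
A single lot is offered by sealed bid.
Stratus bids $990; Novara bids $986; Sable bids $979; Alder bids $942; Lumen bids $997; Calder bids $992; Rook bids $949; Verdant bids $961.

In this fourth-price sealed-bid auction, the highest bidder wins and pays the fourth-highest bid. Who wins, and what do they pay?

Bids in order: 997 (Lumen) > 992 (Calder) > 990 (Stratus) > 986 (Novara) > 979 (Sable) > 961 (Verdant) > …
Lumen wins; payment is bid #4 in the ranking = $986.

Lumen pays $986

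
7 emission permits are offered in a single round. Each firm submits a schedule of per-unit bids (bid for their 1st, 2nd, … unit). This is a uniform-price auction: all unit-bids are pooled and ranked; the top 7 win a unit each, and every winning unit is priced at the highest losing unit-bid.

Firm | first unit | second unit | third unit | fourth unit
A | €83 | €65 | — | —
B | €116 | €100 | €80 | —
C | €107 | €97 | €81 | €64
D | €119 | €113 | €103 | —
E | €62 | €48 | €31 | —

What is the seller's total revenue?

Total revenue: €581

Merging the schedules and taking the best 7: 119 (D-1), 116 (B-1), 113 (D-2), 107 (C-1), 103 (D-3), 100 (B-2), 97 (C-2)
The (k+1)-th unit-bid is €83.
Allocation: B 2, C 2, D 3. Every unit priced at €83.
Revenue = 7 × 83 = €581.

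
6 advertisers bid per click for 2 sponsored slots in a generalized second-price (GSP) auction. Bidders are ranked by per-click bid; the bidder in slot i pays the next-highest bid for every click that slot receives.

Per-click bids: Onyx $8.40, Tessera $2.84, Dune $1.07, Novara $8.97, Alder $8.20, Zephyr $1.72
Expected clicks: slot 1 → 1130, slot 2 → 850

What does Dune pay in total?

Ranked by bid: $8.97 (Novara) > $8.40 (Onyx) > $8.20 (Alder) > …
Dune ranks below slot 2 → no slot, pays nothing.

Dune pays $0.00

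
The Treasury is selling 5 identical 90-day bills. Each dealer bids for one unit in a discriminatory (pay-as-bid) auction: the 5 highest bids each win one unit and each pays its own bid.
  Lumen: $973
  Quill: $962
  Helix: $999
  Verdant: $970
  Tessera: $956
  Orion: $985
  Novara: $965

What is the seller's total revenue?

Total revenue: $4,892

Ordering the bids: 999 (Helix), 985 (Orion), 973 (Lumen), 970 (Verdant), 965 (Novara), 962 (Quill), 956 (Tessera)
Top 5: Helix, Orion, Lumen, Verdant, Novara.
Total revenue = 999 + 985 + 973 + 970 + 965 = $4,892.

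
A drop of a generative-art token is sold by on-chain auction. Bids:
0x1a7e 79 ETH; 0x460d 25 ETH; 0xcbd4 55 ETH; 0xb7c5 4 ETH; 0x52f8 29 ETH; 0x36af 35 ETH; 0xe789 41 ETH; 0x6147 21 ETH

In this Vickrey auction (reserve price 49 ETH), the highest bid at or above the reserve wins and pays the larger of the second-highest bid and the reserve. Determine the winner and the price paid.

0x1a7e pays 55 ETH

Bids ranked: 79 (0x1a7e) > 55 (0xcbd4) > 41 (0xe789) > 35 (0x36af) > 29 (0x52f8) > 25 (0x460d) > …
Highest eligible bid: 0x1a7e at 79 ETH.
Second-highest bid 55 ETH exceeds the reserve 49 ETH → payment 55 ETH.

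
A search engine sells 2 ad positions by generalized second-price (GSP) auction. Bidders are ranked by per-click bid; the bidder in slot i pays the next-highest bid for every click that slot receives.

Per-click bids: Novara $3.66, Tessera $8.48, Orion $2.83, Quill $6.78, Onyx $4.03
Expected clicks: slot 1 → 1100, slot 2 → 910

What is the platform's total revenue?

Ranked by bid: $8.48 (Tessera) > $6.78 (Quill) > $4.03 (Onyx) > …
Slot 1: Tessera pays $6.78 × 1100 = $7458.00
Slot 2: Quill pays $4.03 × 910 = $3667.30
Total = $11125.30

Total revenue: $11125.30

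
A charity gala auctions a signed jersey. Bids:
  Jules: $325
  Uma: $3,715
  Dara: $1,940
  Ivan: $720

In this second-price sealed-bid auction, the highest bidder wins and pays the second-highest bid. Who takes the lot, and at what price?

Sorting bids: 3,715 (Uma) > 1,940 (Dara) > 720 (Ivan) > 325 (Jules)
Second-price: Uma pays Dara's bid of $1,940.

Uma pays $1,940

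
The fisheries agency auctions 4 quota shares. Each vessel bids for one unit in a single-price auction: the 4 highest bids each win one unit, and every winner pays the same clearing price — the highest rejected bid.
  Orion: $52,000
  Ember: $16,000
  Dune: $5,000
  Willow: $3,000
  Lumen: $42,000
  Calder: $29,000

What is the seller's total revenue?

Bids ranked high→low: 52,000 (Orion), 42,000 (Lumen), 29,000 (Calder), 16,000 (Ember), 5,000 (Dune), 3,000 (Willow)
The 4 highest are Orion, Lumen, Calder, Ember.
First losing bid is Dune's $5,000, which sets the uniform price.
Total revenue = 4 × $5,000 = $20,000.

Total revenue: $20,000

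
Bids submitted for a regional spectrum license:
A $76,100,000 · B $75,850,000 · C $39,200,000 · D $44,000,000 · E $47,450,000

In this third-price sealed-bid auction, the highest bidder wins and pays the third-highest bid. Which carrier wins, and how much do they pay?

A pays $47,450,000

Bids ranked: 76,100,000 (A) > 75,850,000 (B) > 47,450,000 (E) > 44,000,000 (D) > 39,200,000 (C)
A is highest; pays the third-highest bid, $47,450,000.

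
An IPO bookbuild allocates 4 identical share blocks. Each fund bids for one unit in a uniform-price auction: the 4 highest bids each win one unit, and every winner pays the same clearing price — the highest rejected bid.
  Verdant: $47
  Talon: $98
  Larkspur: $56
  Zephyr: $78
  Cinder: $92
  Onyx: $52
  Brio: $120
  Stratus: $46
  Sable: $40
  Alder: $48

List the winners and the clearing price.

Brio, Talon, Cinder, Zephyr; each pays $56

Bids ranked high→low: 120 (Brio), 98 (Talon), 92 (Cinder), 78 (Zephyr), 56 (Larkspur), 52 (Onyx), …
The 4 highest are Brio, Talon, Cinder, Zephyr.
Clearing price = highest rejected bid = $56.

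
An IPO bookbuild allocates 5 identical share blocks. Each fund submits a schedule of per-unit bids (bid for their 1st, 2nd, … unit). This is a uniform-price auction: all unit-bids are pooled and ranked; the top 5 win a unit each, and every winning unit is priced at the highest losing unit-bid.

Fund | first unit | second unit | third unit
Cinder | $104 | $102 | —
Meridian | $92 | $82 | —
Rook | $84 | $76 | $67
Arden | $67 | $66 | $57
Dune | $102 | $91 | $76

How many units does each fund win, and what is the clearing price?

All unit-bids, highest first — top 5: 104 (Cinder-1), 102 (Cinder-2), 102 (Dune-1), 92 (Meridian-1), 91 (Dune-2)
Highest rejected unit-bid = $84.
Allocation: Cinder 2, Dune 2, Meridian 1.

Cinder 2, Dune 2, Meridian 1; clearing price $84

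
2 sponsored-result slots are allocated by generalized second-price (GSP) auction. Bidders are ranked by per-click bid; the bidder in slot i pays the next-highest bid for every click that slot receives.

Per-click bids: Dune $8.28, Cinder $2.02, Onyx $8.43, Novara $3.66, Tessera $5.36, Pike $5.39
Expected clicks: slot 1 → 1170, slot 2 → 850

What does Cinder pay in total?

Cinder pays $0.00

Ranked by bid: $8.43 (Onyx) > $8.28 (Dune) > $5.39 (Pike) > …
Cinder ranks below slot 2 → no slot, pays nothing.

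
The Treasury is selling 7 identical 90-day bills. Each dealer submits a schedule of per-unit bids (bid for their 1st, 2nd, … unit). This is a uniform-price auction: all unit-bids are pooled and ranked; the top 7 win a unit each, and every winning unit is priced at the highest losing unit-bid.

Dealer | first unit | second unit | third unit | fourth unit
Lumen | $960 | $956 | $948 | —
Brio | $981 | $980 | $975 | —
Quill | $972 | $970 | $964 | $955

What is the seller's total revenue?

Total revenue: $6,692

Merging the schedules and taking the best 7: 981 (Brio-1), 980 (Brio-2), 975 (Brio-3), 972 (Quill-1), 970 (Quill-2), 964 (Quill-3), 960 (Lumen-1)
First bid not allocated: $956.
Allocation: Brio 3, Lumen 1, Quill 3. Every unit priced at $956.
Revenue = 7 × 956 = $6,692.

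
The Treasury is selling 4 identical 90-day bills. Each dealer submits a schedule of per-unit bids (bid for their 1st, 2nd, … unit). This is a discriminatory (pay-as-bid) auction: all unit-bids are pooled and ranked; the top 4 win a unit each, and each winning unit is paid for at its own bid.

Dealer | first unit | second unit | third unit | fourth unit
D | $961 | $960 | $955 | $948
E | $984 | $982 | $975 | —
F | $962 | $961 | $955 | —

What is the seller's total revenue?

All unit-bids, highest first — top 4: 984 (E-1), 982 (E-2), 975 (E-3), 962 (F-1)
Next rejected bid: $961 (not a price — pay-as-bid).
Each winning unit pays its own bid.
Revenue = 984 + 982 + 975 + 962 = $3,903.

Total revenue: $3,903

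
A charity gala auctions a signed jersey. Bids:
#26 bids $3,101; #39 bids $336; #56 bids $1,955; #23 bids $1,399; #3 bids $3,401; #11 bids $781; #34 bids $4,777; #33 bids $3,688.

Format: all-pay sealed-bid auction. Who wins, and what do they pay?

#34 pays $4,777

Sorting bids: 4,777 (#34) > 3,688 (#33) > 3,401 (#3) > 3,101 (#26) > 1,955 (#56) > 1,399 (#23) > …
#34 wins with the top bid; all bids are sunk regardless.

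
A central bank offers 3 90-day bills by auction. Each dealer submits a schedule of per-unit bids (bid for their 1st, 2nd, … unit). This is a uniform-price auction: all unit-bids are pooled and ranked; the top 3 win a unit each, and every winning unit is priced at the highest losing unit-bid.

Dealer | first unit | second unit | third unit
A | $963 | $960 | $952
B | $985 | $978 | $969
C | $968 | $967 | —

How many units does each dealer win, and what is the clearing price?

All unit-bids, highest first — top 3: 985 (B-1), 978 (B-2), 969 (B-3)
Highest rejected unit-bid = $968.
Allocation: B 3.

B 3; clearing price $968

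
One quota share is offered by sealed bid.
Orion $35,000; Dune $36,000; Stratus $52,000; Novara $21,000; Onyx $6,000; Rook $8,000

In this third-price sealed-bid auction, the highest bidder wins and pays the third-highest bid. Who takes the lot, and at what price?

Stratus pays $35,000

Sorting bids: 52,000 (Stratus) > 36,000 (Dune) > 35,000 (Orion) > 21,000 (Novara) > 8,000 (Rook) > 6,000 (Onyx)
Stratus is highest; pays the third-highest bid, $35,000.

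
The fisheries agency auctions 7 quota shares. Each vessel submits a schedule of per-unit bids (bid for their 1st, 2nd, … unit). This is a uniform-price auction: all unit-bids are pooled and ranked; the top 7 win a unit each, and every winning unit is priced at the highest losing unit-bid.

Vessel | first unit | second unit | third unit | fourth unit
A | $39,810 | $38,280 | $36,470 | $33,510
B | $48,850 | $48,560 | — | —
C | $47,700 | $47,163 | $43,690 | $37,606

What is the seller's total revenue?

All unit-bids, highest first — top 7: 48,850 (B-1), 48,560 (B-2), 47,700 (C-1), 47,163 (C-2), 43,690 (C-3), 39,810 (A-1), 38,280 (A-2)
Highest rejected unit-bid = $37,606.
Allocation: A 2, B 2, C 3. Every unit priced at $37,606.
Revenue = 7 × 37,606 = $263,242.

Total revenue: $263,242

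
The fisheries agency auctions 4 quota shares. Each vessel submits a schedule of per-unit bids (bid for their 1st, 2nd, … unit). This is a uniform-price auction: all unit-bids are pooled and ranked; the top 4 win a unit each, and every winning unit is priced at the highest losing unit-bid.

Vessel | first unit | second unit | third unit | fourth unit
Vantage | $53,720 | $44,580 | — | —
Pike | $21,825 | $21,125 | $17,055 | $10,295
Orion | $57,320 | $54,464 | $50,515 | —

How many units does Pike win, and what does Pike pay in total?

Pooled unit-bids ranked (top 4): 57,320 (Orion-1), 54,464 (Orion-2), 53,720 (Vantage-1), 50,515 (Orion-3)
The (k+1)-th unit-bid is $44,580.
Pike wins 0 unit(s) at $44,580 each.

Pike: 0 units, pays $0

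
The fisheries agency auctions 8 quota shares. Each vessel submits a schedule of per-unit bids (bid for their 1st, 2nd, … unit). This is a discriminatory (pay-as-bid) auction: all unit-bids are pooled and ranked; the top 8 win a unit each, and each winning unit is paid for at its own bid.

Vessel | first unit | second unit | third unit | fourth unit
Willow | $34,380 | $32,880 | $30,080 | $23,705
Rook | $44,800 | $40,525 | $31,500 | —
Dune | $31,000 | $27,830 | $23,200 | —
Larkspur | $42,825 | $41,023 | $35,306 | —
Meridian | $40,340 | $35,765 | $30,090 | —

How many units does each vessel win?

Larkspur 3, Meridian 2, Rook 2, Willow 1

All unit-bids, highest first — top 8: 44,800 (Rook-1), 42,825 (Larkspur-1), 41,023 (Larkspur-2), 40,525 (Rook-2), 40,340 (Meridian-1), 35,765 (Meridian-2), 35,306 (Larkspur-3), 34,380 (Willow-1)
Next rejected bid: $32,880 (not a price — pay-as-bid).
Allocation: Larkspur 3, Meridian 2, Rook 2, Willow 1.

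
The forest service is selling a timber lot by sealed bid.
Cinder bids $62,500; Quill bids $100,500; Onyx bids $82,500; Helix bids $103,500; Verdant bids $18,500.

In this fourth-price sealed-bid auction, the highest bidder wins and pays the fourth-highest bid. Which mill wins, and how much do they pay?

Helix pays $62,500

Bids in order: 103,500 (Helix) > 100,500 (Quill) > 82,500 (Onyx) > 62,500 (Cinder) > 18,500 (Verdant)
Helix is highest; pays the fourth-highest bid, $62,500.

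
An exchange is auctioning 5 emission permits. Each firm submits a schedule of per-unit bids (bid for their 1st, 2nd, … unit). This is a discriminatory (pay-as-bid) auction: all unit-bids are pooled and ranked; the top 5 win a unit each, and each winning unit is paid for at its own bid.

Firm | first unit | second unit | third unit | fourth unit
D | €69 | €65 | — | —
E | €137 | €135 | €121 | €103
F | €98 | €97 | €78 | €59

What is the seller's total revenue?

Total revenue: €594

Merging the schedules and taking the best 5: 137 (E-1), 135 (E-2), 121 (E-3), 103 (E-4), 98 (F-1)
Next rejected bid: €97 (not a price — pay-as-bid).
Each winning unit pays its own bid.
Revenue = 137 + 135 + 121 + 103 + 98 = €594.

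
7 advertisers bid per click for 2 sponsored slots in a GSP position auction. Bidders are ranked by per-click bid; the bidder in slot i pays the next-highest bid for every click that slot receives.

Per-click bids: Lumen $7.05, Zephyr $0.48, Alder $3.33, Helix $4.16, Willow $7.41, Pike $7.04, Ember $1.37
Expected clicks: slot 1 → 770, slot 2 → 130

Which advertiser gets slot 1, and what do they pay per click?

Ranked by bid: $7.41 (Willow) > $7.05 (Lumen) > $7.04 (Pike) > …
Slot 1 goes to the first-ranked bidder, Willow, who pays the next bid down: $7.05/click.

Willow; $7.05 per click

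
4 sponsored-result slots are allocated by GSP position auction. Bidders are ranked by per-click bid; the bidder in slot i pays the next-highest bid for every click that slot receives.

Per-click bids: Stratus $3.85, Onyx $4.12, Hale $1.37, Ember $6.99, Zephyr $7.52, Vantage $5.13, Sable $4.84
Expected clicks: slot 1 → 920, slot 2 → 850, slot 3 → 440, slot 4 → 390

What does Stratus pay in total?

Sorting advertisers: $7.52 (Zephyr) > $6.99 (Ember) > $5.13 (Vantage) > $4.84 (Sable) > $4.12 (Onyx) > …
Stratus ranks below slot 4 → no slot, pays nothing.

Stratus pays $0.00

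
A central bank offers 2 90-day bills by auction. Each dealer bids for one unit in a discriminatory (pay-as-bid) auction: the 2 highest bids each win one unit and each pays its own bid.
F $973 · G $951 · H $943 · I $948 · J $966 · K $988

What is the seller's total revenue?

Sorting: 988 (K), 973 (F), 966 (J), 951 (G), …
Top 2: K, F.
Total revenue = 988 + 973 = $1,961.

Total revenue: $1,961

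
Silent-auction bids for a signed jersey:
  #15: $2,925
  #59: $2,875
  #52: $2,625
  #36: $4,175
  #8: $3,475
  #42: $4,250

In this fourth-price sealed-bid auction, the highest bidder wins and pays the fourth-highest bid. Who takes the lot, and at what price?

#42 pays $2,925

Sorting bids: 4,250 (#42) > 4,175 (#36) > 3,475 (#8) > 2,925 (#15) > 2,875 (#59) > 2,625 (#52)
#42 wins; payment is bid #4 in the ranking = $2,925.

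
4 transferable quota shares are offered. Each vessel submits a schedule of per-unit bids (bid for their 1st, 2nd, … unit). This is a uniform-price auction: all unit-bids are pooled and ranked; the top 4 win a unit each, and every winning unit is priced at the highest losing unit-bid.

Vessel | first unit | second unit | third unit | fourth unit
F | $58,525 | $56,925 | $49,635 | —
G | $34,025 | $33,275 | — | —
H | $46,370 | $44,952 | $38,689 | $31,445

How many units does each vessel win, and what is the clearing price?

All unit-bids, highest first — top 4: 58,525 (F-1), 56,925 (F-2), 49,635 (F-3), 46,370 (H-1)
Highest rejected unit-bid = $44,952.
Allocation: F 3, H 1.

F 3, H 1; clearing price $44,952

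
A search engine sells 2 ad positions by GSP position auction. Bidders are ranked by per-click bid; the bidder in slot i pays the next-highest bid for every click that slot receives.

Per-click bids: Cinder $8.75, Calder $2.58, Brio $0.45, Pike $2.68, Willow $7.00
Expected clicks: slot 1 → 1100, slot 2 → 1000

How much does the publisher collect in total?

Sorting advertisers: $8.75 (Cinder) > $7.00 (Willow) > $2.68 (Pike) > …
Slot 1: Cinder pays $7.00 × 1100 = $7700.00
Slot 2: Willow pays $2.68 × 1000 = $2680.00
Total = $10380.00

Total revenue: $10380.00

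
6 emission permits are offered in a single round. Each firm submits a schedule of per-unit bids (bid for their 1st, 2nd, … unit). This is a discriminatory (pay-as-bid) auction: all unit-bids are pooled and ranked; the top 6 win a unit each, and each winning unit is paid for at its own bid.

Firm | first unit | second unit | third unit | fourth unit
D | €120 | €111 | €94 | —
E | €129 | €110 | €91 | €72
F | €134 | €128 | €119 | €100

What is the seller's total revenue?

Merging the schedules and taking the best 6: 134 (F-1), 129 (E-1), 128 (F-2), 120 (D-1), 119 (F-3), 111 (D-2)
Next rejected bid: €110 (not a price — pay-as-bid).
Each winning unit pays its own bid.
Revenue = 134 + 129 + 128 + 120 + 119 + 111 = €741.

Total revenue: €741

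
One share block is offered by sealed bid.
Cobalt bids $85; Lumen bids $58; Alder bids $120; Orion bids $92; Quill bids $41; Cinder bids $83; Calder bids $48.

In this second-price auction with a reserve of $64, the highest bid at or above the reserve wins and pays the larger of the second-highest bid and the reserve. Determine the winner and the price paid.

Bids ranked: 120 (Alder) > 92 (Orion) > 85 (Cobalt) > 83 (Cinder) > 58 (Lumen) > 48 (Calder) > …
Highest eligible bid: Alder at $120.
max(second-highest $92, reserve $64) = $92; the reserve does not bind.

Alder pays $92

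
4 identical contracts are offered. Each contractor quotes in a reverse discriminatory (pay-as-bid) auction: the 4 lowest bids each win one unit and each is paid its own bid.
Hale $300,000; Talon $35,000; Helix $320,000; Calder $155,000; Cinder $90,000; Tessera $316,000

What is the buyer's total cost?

Sorting: 35,000 (Talon), 90,000 (Cinder), 155,000 (Calder), 300,000 (Hale), 316,000 (Tessera), 320,000 (Helix)
Lowest 4: Talon, Cinder, Calder, Hale.
Total cost = 35,000 + 90,000 + 155,000 + 300,000 = $580,000.

Total cost: $580,000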